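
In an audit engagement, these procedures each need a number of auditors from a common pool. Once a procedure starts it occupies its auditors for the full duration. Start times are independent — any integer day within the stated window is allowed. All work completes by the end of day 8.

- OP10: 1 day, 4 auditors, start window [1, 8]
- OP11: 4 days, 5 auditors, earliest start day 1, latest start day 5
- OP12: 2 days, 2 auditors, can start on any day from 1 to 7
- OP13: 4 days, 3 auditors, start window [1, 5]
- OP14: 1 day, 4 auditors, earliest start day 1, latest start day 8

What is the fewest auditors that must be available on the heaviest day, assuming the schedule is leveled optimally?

7

Early-start (OP10@1, OP11@1, OP12@1, OP13@1, OP14@1) gives peak 18: d1:18  d2:10  d3:8  d4:8  d5:0  d6:0  d7:0  d8:0.
Shift OP11→5, OP12→2, OP14→4.
Schedule OP10@1, OP11@5, OP12@2, OP13@1, OP14@4: d1:7  d2:5  d3:5  d4:7  d5:5  d6:5  d7:5  d8:5 — peak 7.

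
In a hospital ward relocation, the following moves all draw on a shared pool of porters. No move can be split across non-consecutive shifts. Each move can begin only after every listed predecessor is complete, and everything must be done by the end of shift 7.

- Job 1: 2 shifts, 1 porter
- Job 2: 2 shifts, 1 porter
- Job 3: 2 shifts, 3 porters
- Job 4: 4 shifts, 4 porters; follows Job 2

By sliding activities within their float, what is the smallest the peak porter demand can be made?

5

Schedule Job 1@1, Job 2@1, Job 3@1, Job 4@3: s1:5  s2:5  s3:4  s4:4  s5:4  s6:4  s7:0 — peak 5.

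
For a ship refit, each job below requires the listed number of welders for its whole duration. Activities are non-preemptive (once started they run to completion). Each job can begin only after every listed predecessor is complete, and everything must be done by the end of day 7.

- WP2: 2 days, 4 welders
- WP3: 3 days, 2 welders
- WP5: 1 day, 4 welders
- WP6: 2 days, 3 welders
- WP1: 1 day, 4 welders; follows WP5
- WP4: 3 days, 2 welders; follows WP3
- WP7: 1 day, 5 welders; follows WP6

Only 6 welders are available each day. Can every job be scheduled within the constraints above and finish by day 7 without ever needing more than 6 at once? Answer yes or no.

Schedule WP2@1, WP3@1, WP5@3, WP6@4, WP1@6, WP4@4, WP7@7: d1:6  d2:6  d3:6  d4:5  d5:5  d6:6  d7:5 — peak 6 ≤ 6.

yes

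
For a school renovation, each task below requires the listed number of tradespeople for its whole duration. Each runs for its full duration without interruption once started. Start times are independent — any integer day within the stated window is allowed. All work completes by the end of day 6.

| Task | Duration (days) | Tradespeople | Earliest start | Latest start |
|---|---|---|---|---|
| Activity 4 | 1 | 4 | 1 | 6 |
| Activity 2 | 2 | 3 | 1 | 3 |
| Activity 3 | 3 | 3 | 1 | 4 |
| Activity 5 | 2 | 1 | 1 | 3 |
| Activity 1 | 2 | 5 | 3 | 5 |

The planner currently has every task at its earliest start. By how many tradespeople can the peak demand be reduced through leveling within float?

5

Early-start peak: d1:11  d2:7  d3:8  d4:5  d5:0  d6:0 ⇒ 11.
Leveled (Activity 4@1, Activity 2@3, Activity 3@2, Activity 5@1, Activity 1@5): d1:5  d2:4  d3:6  d4:6  d5:5  d6:5 ⇒ 6.
Reduction 11 − 6 = 5.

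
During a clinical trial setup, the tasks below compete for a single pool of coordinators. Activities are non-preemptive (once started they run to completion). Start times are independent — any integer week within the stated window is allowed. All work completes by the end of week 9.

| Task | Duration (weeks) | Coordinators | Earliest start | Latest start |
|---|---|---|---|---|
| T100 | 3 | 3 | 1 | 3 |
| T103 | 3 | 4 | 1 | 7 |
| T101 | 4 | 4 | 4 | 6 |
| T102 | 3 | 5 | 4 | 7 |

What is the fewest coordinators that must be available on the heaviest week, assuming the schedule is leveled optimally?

Schedule T100@1, T103@1, T101@4, T102@4: w1:7  w2:7  w3:7  w4:9  w5:9  w6:9  w7:4  w8:0  w9:0 — peak 9.

9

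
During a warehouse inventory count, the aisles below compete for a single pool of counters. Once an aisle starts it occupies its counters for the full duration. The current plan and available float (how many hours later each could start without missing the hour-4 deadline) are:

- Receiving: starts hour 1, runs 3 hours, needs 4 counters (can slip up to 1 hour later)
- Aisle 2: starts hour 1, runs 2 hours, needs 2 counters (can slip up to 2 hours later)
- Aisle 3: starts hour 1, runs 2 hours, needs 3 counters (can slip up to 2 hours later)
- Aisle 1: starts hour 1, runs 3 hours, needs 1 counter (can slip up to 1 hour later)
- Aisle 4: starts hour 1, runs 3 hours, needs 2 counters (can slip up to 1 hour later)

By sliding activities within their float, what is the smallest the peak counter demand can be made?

10

Early-start (Receiving@1, Aisle 2@1, Aisle 3@1, Aisle 1@1, Aisle 4@1) gives peak 12: h1:12  h2:12  h3:7  h4:0.
Shift Aisle 3→3.
Schedule Receiving@1, Aisle 2@1, Aisle 3@3, Aisle 1@1, Aisle 4@1: h1:9  h2:9  h3:10  h4:3 — peak 10.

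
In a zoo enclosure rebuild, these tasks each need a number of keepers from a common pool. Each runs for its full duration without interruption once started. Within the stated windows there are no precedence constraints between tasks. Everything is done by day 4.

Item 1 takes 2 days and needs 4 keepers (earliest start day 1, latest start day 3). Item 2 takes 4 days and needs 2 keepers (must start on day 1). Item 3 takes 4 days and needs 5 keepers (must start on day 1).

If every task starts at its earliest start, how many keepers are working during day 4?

At early start, day 4 has: Item 2, Item 3.
Demand: 2 + 5 = 7.

7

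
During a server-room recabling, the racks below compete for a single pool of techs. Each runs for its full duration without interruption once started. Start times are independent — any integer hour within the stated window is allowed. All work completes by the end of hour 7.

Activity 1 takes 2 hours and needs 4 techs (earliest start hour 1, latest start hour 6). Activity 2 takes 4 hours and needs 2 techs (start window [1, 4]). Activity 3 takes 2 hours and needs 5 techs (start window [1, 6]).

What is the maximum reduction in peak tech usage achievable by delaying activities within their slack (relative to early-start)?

Early-start peak: h1:11  h2:11  h3:2  h4:2  h5:0  h6:0  h7:0 ⇒ 11.
Leveled (Activity 1@1, Activity 2@1, Activity 3@5): h1:6  h2:6  h3:2  h4:2  h5:5  h6:5  h7:0 ⇒ 6.
Reduction 11 − 6 = 5.

5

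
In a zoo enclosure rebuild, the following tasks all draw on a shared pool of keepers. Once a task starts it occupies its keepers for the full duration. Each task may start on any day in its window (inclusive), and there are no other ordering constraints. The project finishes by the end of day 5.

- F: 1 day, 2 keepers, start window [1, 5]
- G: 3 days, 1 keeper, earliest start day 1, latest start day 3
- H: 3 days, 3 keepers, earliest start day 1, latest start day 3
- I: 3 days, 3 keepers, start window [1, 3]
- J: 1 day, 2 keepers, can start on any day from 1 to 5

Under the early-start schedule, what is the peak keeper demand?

11

Early-start schedule: F@1, G@1, H@1, I@1, J@1.
Load per day: day 1: 11, day 2: 7, day 3: 7, day 4: 0, day 5: 0.
Peak is 11.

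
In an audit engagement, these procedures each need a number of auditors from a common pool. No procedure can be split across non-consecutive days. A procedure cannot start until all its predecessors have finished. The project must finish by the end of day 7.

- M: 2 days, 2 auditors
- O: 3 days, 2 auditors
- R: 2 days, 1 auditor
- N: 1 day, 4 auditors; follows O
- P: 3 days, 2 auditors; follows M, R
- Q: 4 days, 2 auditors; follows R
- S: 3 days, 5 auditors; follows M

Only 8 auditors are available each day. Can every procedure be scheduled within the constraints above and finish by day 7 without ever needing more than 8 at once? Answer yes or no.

The minimum achievable peak is 9; 8 < 9, so no feasible schedule stays within the cap.

no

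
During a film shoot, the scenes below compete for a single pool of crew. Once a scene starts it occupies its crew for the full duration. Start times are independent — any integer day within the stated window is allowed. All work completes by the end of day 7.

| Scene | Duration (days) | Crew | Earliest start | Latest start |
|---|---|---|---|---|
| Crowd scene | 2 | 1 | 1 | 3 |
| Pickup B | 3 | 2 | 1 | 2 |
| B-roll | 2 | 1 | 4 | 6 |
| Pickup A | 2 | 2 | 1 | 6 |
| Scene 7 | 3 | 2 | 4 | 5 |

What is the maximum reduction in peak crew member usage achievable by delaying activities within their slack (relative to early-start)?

1

Early-start peak: d1:5  d2:5  d3:2  d4:3  d5:3  d6:2  d7:0 ⇒ 5.
Leveled (Crowd scene@1, Pickup B@1, B-roll@4, Pickup A@3, Scene 7@5): d1:3  d2:3  d3:4  d4:3  d5:3  d6:2  d7:2 ⇒ 4.
Reduction 5 − 4 = 1.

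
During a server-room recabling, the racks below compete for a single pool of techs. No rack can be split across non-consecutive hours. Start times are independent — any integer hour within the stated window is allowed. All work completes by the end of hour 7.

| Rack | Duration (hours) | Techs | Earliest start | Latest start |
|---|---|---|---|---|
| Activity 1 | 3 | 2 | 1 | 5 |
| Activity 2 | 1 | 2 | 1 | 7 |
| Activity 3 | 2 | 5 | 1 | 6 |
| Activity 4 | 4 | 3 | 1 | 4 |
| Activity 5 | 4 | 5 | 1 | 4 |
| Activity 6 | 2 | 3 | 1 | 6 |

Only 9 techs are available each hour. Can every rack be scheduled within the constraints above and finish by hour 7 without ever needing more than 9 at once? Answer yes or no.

The minimum achievable peak is 10; 9 < 10, so no feasible schedule stays within the cap.

no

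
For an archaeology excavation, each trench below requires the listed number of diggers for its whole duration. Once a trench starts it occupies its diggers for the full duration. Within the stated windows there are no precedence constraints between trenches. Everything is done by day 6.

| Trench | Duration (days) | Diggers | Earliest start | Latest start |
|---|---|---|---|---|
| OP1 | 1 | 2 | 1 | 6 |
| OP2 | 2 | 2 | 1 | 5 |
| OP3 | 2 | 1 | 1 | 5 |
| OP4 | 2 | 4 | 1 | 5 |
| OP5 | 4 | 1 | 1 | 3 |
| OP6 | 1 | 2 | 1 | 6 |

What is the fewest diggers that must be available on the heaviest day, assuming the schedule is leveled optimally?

4

Early-start (OP1@1, OP2@1, OP3@1, OP4@1, OP5@1, OP6@1) gives peak 12: d1:12  d2:8  d3:1  d4:1  d5:0  d6:0.
Shift OP2→2, OP4→5, OP6→4.
Schedule OP1@1, OP2@2, OP3@1, OP4@5, OP5@1, OP6@4: d1:4  d2:4  d3:3  d4:3  d5:4  d6:4 — peak 4.
Total digger-days = 22 over 6 days ⇒ peak ≥ ⌈22/6⌉ = 4, so 4 is optimal.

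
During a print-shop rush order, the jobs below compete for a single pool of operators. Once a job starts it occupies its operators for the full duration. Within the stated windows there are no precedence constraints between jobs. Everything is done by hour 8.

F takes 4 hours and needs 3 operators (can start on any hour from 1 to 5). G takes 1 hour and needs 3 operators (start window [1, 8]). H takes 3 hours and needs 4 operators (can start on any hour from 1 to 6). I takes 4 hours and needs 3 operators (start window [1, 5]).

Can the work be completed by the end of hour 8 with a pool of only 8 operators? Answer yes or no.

Schedule F@1, G@1, H@6, I@2: h1:6  h2:6  h3:6  h4:6  h5:3  h6:4  h7:4  h8:4 — peak 6 ≤ 8.

yes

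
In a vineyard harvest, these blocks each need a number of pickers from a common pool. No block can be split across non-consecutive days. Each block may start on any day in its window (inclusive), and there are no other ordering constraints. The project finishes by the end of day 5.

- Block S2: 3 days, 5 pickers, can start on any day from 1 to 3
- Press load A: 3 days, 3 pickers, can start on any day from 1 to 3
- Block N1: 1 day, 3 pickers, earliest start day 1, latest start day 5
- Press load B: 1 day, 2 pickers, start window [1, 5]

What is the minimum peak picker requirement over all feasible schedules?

Early-start (Block S2@1, Press load A@1, Block N1@1, Press load B@1) gives peak 13: d1:13  d2:8  d3:8  d4:0  d5:0.
Shift Block N1→4, Press load B→4.
Schedule Block S2@1, Press load A@1, Block N1@4, Press load B@4: d1:8  d2:8  d3:8  d4:5  d5:0 — peak 8.

8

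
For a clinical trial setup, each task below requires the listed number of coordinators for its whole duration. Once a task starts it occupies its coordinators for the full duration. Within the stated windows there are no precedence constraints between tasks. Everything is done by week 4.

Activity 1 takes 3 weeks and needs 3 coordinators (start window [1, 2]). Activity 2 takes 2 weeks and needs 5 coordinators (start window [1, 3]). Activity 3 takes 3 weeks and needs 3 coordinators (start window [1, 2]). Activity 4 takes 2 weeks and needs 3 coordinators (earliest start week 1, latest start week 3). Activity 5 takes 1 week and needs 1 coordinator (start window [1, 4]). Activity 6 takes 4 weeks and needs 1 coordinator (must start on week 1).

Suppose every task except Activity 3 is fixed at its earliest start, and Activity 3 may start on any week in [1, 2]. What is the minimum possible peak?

15

Activity 3@1: w1:16  w2:15  w3:7  w4:1 → peak 16
Activity 3@2: w1:13  w2:15  w3:7  w4:4 → peak 15
Best is Activity 3@2, peak 15.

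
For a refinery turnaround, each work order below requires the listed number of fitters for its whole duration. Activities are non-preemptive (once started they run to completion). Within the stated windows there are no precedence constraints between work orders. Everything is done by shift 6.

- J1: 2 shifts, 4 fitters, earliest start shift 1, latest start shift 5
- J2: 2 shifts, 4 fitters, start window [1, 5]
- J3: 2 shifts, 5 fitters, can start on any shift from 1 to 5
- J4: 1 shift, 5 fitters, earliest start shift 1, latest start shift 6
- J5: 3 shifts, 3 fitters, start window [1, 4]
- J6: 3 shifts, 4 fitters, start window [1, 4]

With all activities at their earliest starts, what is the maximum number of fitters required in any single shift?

25

Early-start schedule: J1@1, J2@1, J3@1, J4@1, J5@1, J6@1.
Load per shift: shift 1: 25, shift 2: 20, shift 3: 7, shift 4: 0, shift 5: 0, shift 6: 0.
Peak is 25.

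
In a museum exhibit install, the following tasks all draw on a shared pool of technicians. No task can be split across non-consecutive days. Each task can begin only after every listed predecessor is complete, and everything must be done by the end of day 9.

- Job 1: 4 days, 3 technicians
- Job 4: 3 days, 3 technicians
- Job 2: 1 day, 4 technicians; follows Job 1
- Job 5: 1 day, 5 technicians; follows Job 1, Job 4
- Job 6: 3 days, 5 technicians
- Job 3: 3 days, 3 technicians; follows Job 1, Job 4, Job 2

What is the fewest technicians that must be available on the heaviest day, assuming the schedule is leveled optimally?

8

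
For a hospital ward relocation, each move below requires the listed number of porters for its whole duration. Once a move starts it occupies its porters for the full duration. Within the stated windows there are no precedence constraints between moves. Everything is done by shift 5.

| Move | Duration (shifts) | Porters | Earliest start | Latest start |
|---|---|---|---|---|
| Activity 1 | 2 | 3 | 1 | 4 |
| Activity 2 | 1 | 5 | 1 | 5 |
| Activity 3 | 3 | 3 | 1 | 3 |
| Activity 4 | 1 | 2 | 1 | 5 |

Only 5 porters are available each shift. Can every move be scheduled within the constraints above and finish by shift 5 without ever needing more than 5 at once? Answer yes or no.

no

The minimum achievable peak is 6; 5 < 6, so no feasible schedule stays within the cap.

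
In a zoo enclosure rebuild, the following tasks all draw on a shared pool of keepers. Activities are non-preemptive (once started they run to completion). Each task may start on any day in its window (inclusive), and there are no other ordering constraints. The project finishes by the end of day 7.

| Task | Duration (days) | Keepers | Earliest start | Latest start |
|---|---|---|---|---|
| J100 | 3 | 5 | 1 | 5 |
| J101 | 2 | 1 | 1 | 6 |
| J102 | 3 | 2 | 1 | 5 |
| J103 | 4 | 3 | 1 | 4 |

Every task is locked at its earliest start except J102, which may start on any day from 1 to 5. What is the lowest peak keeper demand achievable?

9

J102@1: d1:11  d2:11  d3:10  d4:3  d5:0  d6:0  d7:0 → peak 11
J102@2: d1:9  d2:11  d3:10  d4:5  d5:0  d6:0  d7:0 → peak 11
J102@3: d1:9  d2:9  d3:10  d4:5  d5:2  d6:0  d7:0 → peak 10
J102@4: d1:9  d2:9  d3:8  d4:5  d5:2  d6:2  d7:0 → peak 9
J102@5: d1:9  d2:9  d3:8  d4:3  d5:2  d6:2  d7:2 → peak 9
Best is J102@4, peak 9.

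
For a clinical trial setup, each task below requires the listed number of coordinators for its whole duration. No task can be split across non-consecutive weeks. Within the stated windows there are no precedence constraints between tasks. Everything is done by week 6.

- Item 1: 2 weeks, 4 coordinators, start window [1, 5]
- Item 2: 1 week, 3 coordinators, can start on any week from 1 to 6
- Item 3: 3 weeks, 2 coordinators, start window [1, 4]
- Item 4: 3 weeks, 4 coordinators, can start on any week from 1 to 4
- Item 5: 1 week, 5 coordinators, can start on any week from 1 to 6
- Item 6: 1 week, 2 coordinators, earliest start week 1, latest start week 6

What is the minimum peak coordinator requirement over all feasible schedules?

7

Early-start (Item 1@1, Item 2@1, Item 3@1, Item 4@1, Item 5@1, Item 6@1) gives peak 20: w1:20  w2:10  w3:6  w4:0  w5:0  w6:0.
Shift Item 3→2, Item 4→3, Item 5→6, Item 6→5.
Schedule Item 1@1, Item 2@1, Item 3@2, Item 4@3, Item 5@6, Item 6@5: w1:7  w2:6  w3:6  w4:6  w5:6  w6:5 — peak 7.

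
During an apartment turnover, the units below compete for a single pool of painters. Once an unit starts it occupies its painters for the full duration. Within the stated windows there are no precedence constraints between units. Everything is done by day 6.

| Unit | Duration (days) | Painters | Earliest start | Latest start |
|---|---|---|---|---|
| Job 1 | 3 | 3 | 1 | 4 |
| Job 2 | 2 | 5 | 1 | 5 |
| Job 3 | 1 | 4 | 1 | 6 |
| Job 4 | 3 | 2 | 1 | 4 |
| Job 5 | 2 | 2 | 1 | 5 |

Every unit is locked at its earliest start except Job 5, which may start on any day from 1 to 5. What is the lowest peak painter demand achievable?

Job 5@1: d1:16  d2:12  d3:5  d4:0  d5:0  d6:0 → peak 16
Job 5@2: d1:14  d2:12  d3:7  d4:0  d5:0  d6:0 → peak 14
Job 5@3: d1:14  d2:10  d3:7  d4:2  d5:0  d6:0 → peak 14
Job 5@4: d1:14  d2:10  d3:5  d4:2  d5:2  d6:0 → peak 14
Job 5@5: d1:14  d2:10  d3:5  d4:0  d5:2  d6:2 → peak 14
Best is Job 5@2, peak 14.

14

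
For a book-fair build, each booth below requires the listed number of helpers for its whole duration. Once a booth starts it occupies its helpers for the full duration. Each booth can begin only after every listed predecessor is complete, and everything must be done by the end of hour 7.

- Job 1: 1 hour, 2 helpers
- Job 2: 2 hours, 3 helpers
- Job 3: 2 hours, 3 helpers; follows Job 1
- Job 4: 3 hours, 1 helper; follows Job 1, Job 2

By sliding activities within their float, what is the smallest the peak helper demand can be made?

Early-start (Job 1@1, Job 2@1, Job 3@2, Job 4@3) gives peak 6: h1:5  h2:6  h3:4  h4:1  h5:1  h6:0  h7:0.
Shift Job 2→2, Job 3→4, Job 4→4.
Schedule Job 1@1, Job 2@2, Job 3@4, Job 4@4: h1:2  h2:3  h3:3  h4:4  h5:4  h6:1  h7:0 — peak 4.

4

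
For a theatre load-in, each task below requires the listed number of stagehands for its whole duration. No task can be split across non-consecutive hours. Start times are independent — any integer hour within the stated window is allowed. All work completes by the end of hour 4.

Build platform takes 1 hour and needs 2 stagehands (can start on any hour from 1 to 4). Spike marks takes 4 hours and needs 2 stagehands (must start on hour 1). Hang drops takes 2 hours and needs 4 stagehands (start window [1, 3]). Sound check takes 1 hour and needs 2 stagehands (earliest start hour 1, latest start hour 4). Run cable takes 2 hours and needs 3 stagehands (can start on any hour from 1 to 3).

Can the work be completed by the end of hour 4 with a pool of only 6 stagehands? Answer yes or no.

no

Total stagehand-hours = 26; over 4 hours the average is 26/4 > 6, so some hour must exceed 6.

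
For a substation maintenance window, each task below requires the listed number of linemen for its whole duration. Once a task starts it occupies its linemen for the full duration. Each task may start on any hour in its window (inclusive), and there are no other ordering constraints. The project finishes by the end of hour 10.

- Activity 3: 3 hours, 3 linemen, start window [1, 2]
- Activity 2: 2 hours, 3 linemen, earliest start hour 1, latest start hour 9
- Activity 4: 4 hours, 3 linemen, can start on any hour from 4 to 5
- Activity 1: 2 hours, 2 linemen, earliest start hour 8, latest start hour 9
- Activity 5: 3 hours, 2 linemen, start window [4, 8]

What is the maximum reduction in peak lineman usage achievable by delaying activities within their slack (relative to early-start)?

1

Early-start peak: h1:6  h2:6  h3:3  h4:5  h5:5  h6:5  h7:3  h8:2  h9:2  h10:0 ⇒ 6.
Leveled (Activity 3@1, Activity 2@8, Activity 4@4, Activity 1@8, Activity 5@4): h1:3  h2:3  h3:3  h4:5  h5:5  h6:5  h7:3  h8:5  h9:5  h10:0 ⇒ 5.
Reduction 6 − 5 = 1.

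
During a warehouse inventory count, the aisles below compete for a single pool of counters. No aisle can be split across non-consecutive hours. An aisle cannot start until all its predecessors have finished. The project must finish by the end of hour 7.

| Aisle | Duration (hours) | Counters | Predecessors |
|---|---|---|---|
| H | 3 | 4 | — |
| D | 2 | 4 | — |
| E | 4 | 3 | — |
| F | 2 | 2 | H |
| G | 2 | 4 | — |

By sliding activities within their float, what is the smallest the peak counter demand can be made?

Early-start (H@1, D@1, E@1, F@4, G@1) gives peak 15: h1:15  h2:15  h3:7  h4:5  h5:2  h6:0  h7:0.
Shift D→4, F→5, G→6.
Schedule H@1, D@4, E@1, F@5, G@6: h1:7  h2:7  h3:7  h4:7  h5:6  h6:6  h7:4 — peak 7.
Total counter-hours = 44 over 7 hours ⇒ peak ≥ ⌈44/7⌉ = 7, so 7 is optimal.

7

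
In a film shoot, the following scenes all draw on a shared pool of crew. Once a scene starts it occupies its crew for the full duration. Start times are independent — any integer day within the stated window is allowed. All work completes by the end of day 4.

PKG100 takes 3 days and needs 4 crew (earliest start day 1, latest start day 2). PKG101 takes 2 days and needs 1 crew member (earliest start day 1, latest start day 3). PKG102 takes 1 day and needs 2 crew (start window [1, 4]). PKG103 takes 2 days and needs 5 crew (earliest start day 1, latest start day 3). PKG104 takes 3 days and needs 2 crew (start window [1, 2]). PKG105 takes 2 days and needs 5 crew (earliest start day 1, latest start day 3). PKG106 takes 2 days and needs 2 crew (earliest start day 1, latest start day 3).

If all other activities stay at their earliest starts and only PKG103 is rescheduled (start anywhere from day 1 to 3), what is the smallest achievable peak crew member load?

PKG103@1: d1:21  d2:19  d3:6  d4:0 → peak 21
PKG103@2: d1:16  d2:19  d3:11  d4:0 → peak 19
PKG103@3: d1:16  d2:14  d3:11  d4:5 → peak 16
Best is PKG103@3, peak 16.

16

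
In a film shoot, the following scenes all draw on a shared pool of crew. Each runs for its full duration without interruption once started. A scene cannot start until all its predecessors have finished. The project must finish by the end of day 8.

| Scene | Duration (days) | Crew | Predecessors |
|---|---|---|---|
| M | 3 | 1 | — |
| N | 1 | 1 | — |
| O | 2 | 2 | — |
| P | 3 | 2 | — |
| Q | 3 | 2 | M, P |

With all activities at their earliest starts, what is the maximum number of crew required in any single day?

6

Early-start schedule: M@1, N@1, O@1, P@1, Q@4.
Load per day: day 1: 6, day 2: 5, day 3: 3, day 4: 2, day 5: 2, day 6: 2, day 7: 0, day 8: 0.
Peak is 6.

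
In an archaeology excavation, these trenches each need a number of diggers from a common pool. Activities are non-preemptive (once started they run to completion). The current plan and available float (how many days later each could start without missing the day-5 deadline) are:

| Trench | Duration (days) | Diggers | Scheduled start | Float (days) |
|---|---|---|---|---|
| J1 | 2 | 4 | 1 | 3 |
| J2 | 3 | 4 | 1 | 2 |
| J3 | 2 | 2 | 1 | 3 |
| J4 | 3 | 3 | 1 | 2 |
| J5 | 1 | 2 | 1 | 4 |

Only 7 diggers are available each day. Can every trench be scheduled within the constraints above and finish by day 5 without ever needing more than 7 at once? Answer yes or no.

The minimum achievable peak is 8; 7 < 8, so no feasible schedule stays within the cap.

no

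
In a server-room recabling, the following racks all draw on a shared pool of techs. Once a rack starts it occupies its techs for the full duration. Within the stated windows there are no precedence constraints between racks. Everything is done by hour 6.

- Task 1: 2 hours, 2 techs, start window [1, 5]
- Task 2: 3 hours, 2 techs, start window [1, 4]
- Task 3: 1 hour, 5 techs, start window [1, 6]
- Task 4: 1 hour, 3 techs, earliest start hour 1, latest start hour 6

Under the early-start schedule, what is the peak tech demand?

12

Early-start schedule: Task 1@1, Task 2@1, Task 3@1, Task 4@1.
Load per hour: hour 1: 12, hour 2: 4, hour 3: 2, hour 4: 0, hour 5: 0, hour 6: 0.
Peak is 12.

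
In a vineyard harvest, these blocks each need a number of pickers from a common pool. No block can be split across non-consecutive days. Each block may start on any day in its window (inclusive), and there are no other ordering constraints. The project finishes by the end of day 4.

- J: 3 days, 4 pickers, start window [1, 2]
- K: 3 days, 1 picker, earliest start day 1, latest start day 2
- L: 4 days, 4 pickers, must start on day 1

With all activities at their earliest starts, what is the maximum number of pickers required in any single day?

9

Early-start schedule: J@1, K@1, L@1.
Load per day: day 1: 9, day 2: 9, day 3: 9, day 4: 4.
Peak is 9.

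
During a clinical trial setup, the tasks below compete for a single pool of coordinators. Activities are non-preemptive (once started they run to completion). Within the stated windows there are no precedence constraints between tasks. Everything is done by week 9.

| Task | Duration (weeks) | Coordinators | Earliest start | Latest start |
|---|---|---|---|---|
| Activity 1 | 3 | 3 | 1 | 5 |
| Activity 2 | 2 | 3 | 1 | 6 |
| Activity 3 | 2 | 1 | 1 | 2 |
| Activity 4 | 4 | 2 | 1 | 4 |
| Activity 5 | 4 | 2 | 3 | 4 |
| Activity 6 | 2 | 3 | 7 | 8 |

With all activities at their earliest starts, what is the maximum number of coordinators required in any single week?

9

Early-start schedule: Activity 1@1, Activity 2@1, Activity 3@1, Activity 4@1, Activity 5@3, Activity 6@7.
Load per week: week 1: 9, week 2: 9, week 3: 7, week 4: 4, week 5: 2, week 6: 2, week 7: 3, week 8: 3, week 9: 0.
Peak is 9.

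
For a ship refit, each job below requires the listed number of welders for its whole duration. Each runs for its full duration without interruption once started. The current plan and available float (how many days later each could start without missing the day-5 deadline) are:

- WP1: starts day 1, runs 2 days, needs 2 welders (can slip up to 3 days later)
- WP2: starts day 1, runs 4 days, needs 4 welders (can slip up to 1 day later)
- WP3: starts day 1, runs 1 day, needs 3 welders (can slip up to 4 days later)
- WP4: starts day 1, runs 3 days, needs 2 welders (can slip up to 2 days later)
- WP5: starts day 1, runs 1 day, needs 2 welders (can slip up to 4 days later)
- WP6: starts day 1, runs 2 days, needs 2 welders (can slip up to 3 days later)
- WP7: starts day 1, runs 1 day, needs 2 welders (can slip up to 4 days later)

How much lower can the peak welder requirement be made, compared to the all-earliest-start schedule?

9

Early-start peak: d1:17  d2:10  d3:6  d4:4  d5:0 ⇒ 17.
Leveled (WP1@1, WP2@1, WP3@5, WP4@1, WP5@3, WP6@4, WP7@4): d1:8  d2:8  d3:8  d4:8  d5:5 ⇒ 8.
Reduction 17 − 8 = 9.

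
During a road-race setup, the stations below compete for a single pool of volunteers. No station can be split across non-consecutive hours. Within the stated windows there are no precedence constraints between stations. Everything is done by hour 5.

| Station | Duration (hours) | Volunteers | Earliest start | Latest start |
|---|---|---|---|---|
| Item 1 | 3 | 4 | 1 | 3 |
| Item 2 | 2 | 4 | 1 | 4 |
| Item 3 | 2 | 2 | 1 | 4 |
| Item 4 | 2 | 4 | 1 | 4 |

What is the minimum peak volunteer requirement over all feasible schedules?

8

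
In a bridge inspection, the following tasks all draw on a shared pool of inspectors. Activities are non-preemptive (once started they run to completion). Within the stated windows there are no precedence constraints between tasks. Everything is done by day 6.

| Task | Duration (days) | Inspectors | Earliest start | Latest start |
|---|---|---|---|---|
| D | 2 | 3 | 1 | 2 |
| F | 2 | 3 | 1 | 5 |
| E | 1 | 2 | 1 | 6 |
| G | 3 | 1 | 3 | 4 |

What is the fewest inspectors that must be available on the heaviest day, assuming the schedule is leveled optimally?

4

Early-start (D@1, F@1, E@1, G@3) gives peak 8: d1:8  d2:6  d3:1  d4:1  d5:1  d6:0.
Shift F→3, E→5.
Schedule D@1, F@3, E@5, G@3: d1:3  d2:3  d3:4  d4:4  d5:3  d6:0 — peak 4.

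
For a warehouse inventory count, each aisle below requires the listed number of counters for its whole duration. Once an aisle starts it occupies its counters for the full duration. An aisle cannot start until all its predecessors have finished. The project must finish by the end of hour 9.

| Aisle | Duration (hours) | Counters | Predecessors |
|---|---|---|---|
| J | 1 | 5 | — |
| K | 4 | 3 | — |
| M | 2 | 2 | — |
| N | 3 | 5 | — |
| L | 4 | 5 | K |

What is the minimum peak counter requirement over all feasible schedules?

Early-start (J@1, K@1, M@1, N@1, L@5) gives peak 15: h1:15  h2:10  h3:8  h4:3  h5:5  h6:5  h7:5  h8:5  h9:0.
Shift M→5, N→2.
Schedule J@1, K@1, M@5, N@2, L@5: h1:8  h2:8  h3:8  h4:8  h5:7  h6:7  h7:5  h8:5  h9:0 — peak 8.

8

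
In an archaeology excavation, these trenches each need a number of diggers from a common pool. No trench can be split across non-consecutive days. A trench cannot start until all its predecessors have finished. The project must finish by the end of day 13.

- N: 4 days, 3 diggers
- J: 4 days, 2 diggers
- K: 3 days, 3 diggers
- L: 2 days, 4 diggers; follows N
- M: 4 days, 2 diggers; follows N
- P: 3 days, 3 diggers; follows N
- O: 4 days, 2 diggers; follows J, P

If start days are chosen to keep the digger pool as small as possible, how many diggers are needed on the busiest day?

5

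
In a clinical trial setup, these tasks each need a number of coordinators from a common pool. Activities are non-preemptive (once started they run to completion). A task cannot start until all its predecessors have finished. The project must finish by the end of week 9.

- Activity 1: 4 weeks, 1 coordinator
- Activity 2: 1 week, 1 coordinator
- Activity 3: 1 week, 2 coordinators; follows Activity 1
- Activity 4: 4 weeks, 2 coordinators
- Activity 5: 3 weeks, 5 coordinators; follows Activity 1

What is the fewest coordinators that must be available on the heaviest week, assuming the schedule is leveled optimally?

Early-start (Activity 1@1, Activity 2@1, Activity 3@5, Activity 4@1, Activity 5@5) gives peak 7: w1:4  w2:3  w3:3  w4:3  w5:7  w6:5  w7:5  w8:0  w9:0.
Shift Activity 5→6.
Schedule Activity 1@1, Activity 2@1, Activity 3@5, Activity 4@1, Activity 5@6: w1:4  w2:3  w3:3  w4:3  w5:2  w6:5  w7:5  w8:5  w9:0 — peak 5.

5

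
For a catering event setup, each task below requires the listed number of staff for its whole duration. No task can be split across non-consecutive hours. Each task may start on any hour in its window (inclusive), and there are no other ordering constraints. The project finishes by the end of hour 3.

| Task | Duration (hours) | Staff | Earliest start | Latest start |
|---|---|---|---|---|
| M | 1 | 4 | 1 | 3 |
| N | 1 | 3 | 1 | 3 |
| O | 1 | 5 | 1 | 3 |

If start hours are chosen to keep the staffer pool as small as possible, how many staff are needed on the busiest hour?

5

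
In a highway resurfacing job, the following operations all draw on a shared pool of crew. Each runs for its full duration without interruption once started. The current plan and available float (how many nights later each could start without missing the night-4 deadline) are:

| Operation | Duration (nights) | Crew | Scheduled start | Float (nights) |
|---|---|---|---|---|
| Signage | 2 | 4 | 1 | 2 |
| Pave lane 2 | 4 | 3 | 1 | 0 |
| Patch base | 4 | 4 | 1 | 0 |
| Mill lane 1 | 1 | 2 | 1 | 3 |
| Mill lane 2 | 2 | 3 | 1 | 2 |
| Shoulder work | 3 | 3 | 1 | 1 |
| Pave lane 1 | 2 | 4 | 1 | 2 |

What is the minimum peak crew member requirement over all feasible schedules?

Early-start (Signage@1, Pave lane 2@1, Patch base@1, Mill lane 1@1, Mill lane 2@1, Shoulder work@1, Pave lane 1@1) gives peak 23: n1:23  n2:21  n3:10  n4:7.
Shift Shoulder work→2, Pave lane 1→3.
Schedule Signage@1, Pave lane 2@1, Patch base@1, Mill lane 1@1, Mill lane 2@1, Shoulder work@2, Pave lane 1@3: n1:16  n2:17  n3:14  n4:14 — peak 17.

17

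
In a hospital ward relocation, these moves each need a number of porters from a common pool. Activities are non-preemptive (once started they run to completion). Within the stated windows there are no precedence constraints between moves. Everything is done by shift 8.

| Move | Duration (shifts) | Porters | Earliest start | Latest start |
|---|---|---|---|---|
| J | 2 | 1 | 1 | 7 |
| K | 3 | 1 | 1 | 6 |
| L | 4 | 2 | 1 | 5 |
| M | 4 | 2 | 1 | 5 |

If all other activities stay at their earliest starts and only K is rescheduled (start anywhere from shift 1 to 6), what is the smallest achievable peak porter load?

5

K@1: s1:6  s2:6  s3:5  s4:4  s5:0  s6:0  s7:0  s8:0 → peak 6
K@2: s1:5  s2:6  s3:5  s4:5  s5:0  s6:0  s7:0  s8:0 → peak 6
K@3: s1:5  s2:5  s3:5  s4:5  s5:1  s6:0  s7:0  s8:0 → peak 5
K@4: s1:5  s2:5  s3:4  s4:5  s5:1  s6:1  s7:0  s8:0 → peak 5
K@5: s1:5  s2:5  s3:4  s4:4  s5:1  s6:1  s7:1  s8:0 → peak 5
K@6: s1:5  s2:5  s3:4  s4:4  s5:0  s6:1  s7:1  s8:1 → peak 5
Best is K@3, peak 5.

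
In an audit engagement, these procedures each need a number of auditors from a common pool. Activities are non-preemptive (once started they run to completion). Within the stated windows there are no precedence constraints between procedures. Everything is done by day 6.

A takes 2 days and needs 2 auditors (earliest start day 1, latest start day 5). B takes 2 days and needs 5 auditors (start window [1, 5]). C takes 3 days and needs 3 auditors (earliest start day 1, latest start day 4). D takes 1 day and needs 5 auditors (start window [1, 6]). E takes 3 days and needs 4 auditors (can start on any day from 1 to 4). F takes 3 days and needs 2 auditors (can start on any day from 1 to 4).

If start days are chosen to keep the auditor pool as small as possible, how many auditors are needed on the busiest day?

8

Early-start (A@1, B@1, C@1, D@1, E@1, F@1) gives peak 21: d1:21  d2:16  d3:9  d4:0  d5:0  d6:0.
Shift B→4, C→4, D→6.
Schedule A@1, B@4, C@4, D@6, E@1, F@1: d1:8  d2:8  d3:6  d4:8  d5:8  d6:8 — peak 8.
Total auditor-days = 46 over 6 days ⇒ peak ≥ ⌈46/6⌉ = 8, so 8 is optimal.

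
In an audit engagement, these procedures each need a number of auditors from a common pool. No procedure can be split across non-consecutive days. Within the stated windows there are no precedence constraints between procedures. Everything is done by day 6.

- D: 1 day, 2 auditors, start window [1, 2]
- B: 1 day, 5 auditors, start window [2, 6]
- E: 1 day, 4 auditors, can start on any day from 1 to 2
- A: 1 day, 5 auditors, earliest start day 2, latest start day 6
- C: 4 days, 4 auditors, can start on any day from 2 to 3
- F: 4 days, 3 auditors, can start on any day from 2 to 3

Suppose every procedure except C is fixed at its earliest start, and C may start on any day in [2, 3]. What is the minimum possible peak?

C@2: d1:6  d2:17  d3:7  d4:7  d5:7  d6:0 → peak 17
C@3: d1:6  d2:13  d3:7  d4:7  d5:7  d6:4 → peak 13
Best is C@3, peak 13.

13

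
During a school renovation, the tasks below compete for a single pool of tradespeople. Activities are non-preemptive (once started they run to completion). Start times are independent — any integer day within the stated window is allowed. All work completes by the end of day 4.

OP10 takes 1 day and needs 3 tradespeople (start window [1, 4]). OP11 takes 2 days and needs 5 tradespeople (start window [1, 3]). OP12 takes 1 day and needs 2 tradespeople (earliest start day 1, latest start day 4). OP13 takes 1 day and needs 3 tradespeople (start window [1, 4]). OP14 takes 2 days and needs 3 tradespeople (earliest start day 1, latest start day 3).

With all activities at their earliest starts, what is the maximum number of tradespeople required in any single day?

16

Early-start schedule: OP10@1, OP11@1, OP12@1, OP13@1, OP14@1.
Load per day: day 1: 16, day 2: 8, day 3: 0, day 4: 0.
Peak is 16.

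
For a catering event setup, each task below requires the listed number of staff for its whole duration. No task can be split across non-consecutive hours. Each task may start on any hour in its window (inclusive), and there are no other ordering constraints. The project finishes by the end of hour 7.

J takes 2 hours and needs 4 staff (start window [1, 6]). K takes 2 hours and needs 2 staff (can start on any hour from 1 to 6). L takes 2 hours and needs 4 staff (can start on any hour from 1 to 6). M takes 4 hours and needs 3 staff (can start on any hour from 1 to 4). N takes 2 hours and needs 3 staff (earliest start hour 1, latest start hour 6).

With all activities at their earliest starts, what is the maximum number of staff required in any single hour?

Early-start schedule: J@1, K@1, L@1, M@1, N@1.
Load per hour: hour 1: 16, hour 2: 16, hour 3: 3, hour 4: 3, hour 5: 0, hour 6: 0, hour 7: 0.
Peak is 16.

16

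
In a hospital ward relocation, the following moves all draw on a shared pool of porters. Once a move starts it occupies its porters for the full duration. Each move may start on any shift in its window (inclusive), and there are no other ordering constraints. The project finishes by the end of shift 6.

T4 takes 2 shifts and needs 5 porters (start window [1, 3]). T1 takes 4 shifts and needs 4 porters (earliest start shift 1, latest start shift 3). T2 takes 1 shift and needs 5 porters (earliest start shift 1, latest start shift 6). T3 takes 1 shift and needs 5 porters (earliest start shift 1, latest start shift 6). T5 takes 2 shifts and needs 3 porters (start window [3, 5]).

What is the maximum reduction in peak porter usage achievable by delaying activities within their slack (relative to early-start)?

10

Early-start peak: s1:19  s2:9  s3:7  s4:7  s5:0  s6:0 ⇒ 19.
Leveled (T4@1, T1@1, T2@3, T3@4, T5@5): s1:9  s2:9  s3:9  s4:9  s5:3  s6:3 ⇒ 9.
Reduction 19 − 9 = 10.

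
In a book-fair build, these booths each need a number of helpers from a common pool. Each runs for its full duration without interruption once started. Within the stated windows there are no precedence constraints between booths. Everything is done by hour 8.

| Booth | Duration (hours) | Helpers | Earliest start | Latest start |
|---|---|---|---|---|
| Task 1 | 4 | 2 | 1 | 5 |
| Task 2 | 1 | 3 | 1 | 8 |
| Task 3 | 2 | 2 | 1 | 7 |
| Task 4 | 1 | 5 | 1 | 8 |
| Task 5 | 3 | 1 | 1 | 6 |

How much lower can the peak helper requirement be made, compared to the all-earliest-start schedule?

Early-start peak: h1:13  h2:5  h3:3  h4:2  h5:0  h6:0  h7:0  h8:0 ⇒ 13.
Leveled (Task 1@1, Task 2@1, Task 3@2, Task 4@5, Task 5@2): h1:5  h2:5  h3:5  h4:3  h5:5  h6:0  h7:0  h8:0 ⇒ 5.
Reduction 13 − 5 = 8.

8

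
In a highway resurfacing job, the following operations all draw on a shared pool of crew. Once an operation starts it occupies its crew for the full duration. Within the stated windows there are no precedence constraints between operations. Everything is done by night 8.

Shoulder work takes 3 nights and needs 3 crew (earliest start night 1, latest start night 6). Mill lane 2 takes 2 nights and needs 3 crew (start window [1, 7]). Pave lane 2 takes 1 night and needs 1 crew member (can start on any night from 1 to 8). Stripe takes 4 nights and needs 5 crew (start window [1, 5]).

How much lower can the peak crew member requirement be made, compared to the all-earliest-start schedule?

6

Early-start peak: n1:12  n2:11  n3:8  n4:5  n5:0  n6:0  n7:0  n8:0 ⇒ 12.
Leveled (Shoulder work@1, Mill lane 2@1, Pave lane 2@3, Stripe@4): n1:6  n2:6  n3:4  n4:5  n5:5  n6:5  n7:5  n8:0 ⇒ 6.
Reduction 12 − 6 = 6.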